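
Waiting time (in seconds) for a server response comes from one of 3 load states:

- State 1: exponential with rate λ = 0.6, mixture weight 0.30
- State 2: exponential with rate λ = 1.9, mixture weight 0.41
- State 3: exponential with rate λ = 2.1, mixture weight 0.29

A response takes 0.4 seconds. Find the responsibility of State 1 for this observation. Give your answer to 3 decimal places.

0.184

P(component k | x) = π_k·f_k(x) / marginal(x), where marginal(x) = Σ_j π_j·f_j(x).
Component likelihoods at x = 0.4 seconds:
  L_1 = 0.6·e^(−0.6·0.4) = 0.6·e^(−0.2400) = 0.471977
  L_2 = 1.9·e^(−1.9·0.4) = 1.9·e^(−0.7600) = 0.888566
  L_3 = 2.1·e^(−2.1·0.4) = 2.1·e^(−0.8400) = 0.906592
Unnormalised posteriors:
  π_1·L_1 = 0.30 × 0.471977 = 0.141593
  π_2·L_2 = 0.41 × 0.888566 = 0.364312
  π_3·L_3 = 0.29 × 0.906592 = 0.262912
Denominator: 0.141593 + 0.364312 + 0.262912 = 0.768817
P(State 1 | data) ≈ 0.184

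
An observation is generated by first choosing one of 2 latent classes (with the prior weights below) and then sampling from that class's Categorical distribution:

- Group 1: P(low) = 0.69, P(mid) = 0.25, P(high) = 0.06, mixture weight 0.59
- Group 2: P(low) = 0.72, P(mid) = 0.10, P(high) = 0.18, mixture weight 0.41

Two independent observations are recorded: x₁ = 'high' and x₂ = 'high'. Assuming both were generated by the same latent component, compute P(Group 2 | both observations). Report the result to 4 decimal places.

Apply Bayes' rule: the posterior for each component is proportional to its prior times its likelihood at x.
Since both observations come from the same component, the likelihood for component k is f_k(x₁)·f_k(x₂).
  p_1 = [0.06] × [0.06] = 0.0036
  p_2 = [0.18] × [0.18] = 0.0324
Multiply by the mixture weights:
  π_1·p_1 = 0.59 × 0.0036 = 0.002124
  π_2·p_2 = 0.41 × 0.0324 = 0.013284
Normaliser: 0.002124 + 0.013284 = 0.015408
Responsibility of Group 2: 0.013284 / 0.015408 ≈ 0.8621

0.8621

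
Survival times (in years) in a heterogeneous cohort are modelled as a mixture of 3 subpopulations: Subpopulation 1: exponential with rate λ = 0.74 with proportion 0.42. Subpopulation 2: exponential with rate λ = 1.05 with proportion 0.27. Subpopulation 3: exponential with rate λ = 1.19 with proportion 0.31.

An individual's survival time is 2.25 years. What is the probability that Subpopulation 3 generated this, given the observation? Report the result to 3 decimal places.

By Bayes' theorem, P(k | x) = P(Z=k) f_k(x) / Σ_j P(Z=j) f_j(x).
Exponential densities:
  p_1 = 0.140001
  p_2 = 0.0988937
  p_3 = 0.0817944
Weight by the priors:
  P(Z=1)·p_1 = 0.42 × 0.140001 = 0.0588005
  P(Z=2)·p_2 = 0.27 × 0.0988937 = 0.0267013
  P(Z=3)·p_3 = 0.31 × 0.0817944 = 0.0253563
Marginal: 0.0588005 + 0.0267013 + 0.0253563 = 0.110858
P(Subpopulation 3 | the observation) = 0.0253563 / 0.110858 ≈ 0.229

0.229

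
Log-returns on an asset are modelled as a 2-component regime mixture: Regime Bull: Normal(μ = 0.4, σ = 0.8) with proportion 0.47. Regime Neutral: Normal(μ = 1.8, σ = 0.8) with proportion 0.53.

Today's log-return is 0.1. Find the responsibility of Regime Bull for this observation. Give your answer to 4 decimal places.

0.8877

Posterior ∝ prior × likelihood, so P(k | x) ∝ π_k f_k(x); normalise over all components.
Normal densities:
  L_Bull = (1/(0.8·√(2π)))·exp(−(0.1−0.4)²/(2·0.8²)) = 0.498678·exp(-0.07031) = 0.464819
  L_Neutral = (1/(0.8·√(2π)))·exp(−(0.1−1.8)²/(2·0.8²)) = 0.498678·exp(-2.25781) = 0.0521512
Prior × likelihood for each component:
  π_Bull·L_Bull = 0.47 × 0.464819 = 0.218465
  π_Neutral·L_Neutral = 0.53 × 0.0521512 = 0.0276402
Marginal: 0.218465 + 0.0276402 = 0.246105
P(Regime Bull | 0.1) = 0.218465 / 0.246105 ≈ 0.8877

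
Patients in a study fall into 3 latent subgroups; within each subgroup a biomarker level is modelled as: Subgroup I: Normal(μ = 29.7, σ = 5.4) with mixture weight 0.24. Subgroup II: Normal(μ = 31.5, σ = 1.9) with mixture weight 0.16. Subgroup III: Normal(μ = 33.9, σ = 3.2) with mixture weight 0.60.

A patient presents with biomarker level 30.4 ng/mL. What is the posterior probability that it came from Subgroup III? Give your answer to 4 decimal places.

Apply Bayes' rule: the posterior for each component is proportional to its prior times its likelihood at x.
Evaluate each component's likelihood at the observed value:
  p_I = (1/(5.4·√(2π)))·exp(−(30.4−29.7)²/(2·5.4²)) = 0.073878·exp(-0.00840) = 0.0732601
  p_II = (1/(1.9·√(2π)))·exp(−(30.4−31.5)²/(2·1.9²)) = 0.209970·exp(-0.16759) = 0.177571
  p_III = (1/(3.2·√(2π)))·exp(−(30.4−33.9)²/(2·3.2²)) = 0.124669·exp(-0.59814) = 0.0685471
Weight by the priors:
  w_I·p_I = 0.24 × 0.0732601 = 0.0175824
  w_II·p_II = 0.16 × 0.177571 = 0.0284114
  w_III·p_III = 0.60 × 0.0685471 = 0.0411283
Sum: 0.0175824 + 0.0284114 + 0.0411283 = 0.0871221
P(Subgroup III | x) = 0.0411283 / 0.0871221 ≈ 0.4721

0.4721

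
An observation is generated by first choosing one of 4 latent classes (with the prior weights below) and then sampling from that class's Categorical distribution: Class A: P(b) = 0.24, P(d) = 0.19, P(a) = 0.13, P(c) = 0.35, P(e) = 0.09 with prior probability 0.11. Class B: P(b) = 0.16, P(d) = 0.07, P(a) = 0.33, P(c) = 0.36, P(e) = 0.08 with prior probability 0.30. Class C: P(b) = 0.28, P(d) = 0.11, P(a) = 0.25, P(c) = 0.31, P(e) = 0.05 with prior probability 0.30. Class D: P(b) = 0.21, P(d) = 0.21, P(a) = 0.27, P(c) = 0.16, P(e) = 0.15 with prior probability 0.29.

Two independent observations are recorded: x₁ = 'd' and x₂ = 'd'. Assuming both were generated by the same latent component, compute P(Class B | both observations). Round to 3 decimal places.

The responsibility of component k is P(Z=k) f_k(x) divided by Σ_j P(Z=j) f_j(x).
Since both observations come from the same component, the likelihood for component k is f_k(x₁)·f_k(x₂).
  L_A = [P(d | comp) = 0.19] × [0.19] = 0.0361
  L_B = [P(d | comp) = 0.07] × [0.07] = 0.0049
  L_C = [P(d | comp) = 0.11] × [0.11] = 0.0121
  L_D = [P(d | comp) = 0.21] × [0.21] = 0.0441
Prior × likelihood for each component:
  P(Z=A)·L_A = 0.11 × 0.0361 = 0.003971
  P(Z=B)·L_B = 0.30 × 0.0049 = 0.00147
  P(Z=C)·L_C = 0.30 × 0.0121 = 0.00363
  P(Z=D)·L_D = 0.29 × 0.0441 = 0.012789
Denominator: 0.003971 + 0.00147 + 0.00363 + 0.012789 = 0.02186
P(Class B | x) ≈ 0.067

0.067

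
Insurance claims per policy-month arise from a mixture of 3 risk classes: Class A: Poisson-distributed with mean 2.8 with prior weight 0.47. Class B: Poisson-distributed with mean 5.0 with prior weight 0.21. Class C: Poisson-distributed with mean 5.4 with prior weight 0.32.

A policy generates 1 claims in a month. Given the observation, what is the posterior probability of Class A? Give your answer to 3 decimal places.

Apply Bayes' rule: the posterior for each component is proportional to its prior times its likelihood at x.
Evaluate each component's likelihood at the observed value:
  L_A = e^(−2.8)·2.8^1/1! = 0.170268
  L_B = e^(−5.0)·5.0^1/1! = 0.0336897
  L_C = e^(−5.4)·5.4^1/1! = 0.0243895
Prior × likelihood for each component:
  π_A·L_A = 0.47 × 0.170268 = 0.080026
  π_B·L_B = 0.21 × 0.0336897 = 0.00707484
  π_C·L_C = 0.32 × 0.0243895 = 0.00780465
Normaliser: 0.080026 + 0.00707484 + 0.00780465 = 0.0949055
So the posterior for Class A is 0.080026 / 0.0949055 ≈ 0.843.

0.843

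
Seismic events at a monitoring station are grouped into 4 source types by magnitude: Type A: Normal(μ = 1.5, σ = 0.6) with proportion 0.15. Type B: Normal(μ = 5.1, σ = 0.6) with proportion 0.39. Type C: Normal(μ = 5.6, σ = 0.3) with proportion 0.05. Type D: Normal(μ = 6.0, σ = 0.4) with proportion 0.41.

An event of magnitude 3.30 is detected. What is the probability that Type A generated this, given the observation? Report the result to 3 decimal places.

0.278

Apply Bayes' rule: the posterior for each component is proportional to its prior times its likelihood at x.
Evaluate each component's likelihood at the observed value:
  L_A = 0.00738641
  L_B = 0.00738641
  L_C = 2.29275e-13
  L_D = 1.27373e-10
Multiply by the mixture weights:
  π_A·L_A = 0.15 × 0.00738641 = 0.00110796
  π_B·L_B = 0.39 × 0.00738641 = 0.0028807
  π_C·L_C = 0.05 × 2.29275e-13 = 1.14637e-14
  π_D·L_D = 0.41 × 1.27373e-10 = 5.22231e-11
Denominator: 0.00110796 + 0.0028807 + 1.14637e-14 + 5.22231e-11 = 0.00398866
So the posterior for Type A is 0.00110796 / 0.00398866 ≈ 0.278.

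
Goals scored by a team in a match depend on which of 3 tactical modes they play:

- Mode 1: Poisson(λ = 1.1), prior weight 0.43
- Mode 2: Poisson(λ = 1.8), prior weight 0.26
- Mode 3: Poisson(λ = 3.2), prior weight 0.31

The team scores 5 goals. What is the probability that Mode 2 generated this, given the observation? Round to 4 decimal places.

P(component k | x) = π_k·f_k(x) / marginal(x), where marginal(x) = Σ_j π_j·f_j(x).
Component likelihoods at x = 5 goals:
  f_1 = e^(−1.1)·1.1^5/5! = 0.00446744
  f_2 = e^(−1.8)·1.8^5/5! = 0.0260286
  f_3 = e^(−3.2)·3.2^5/5! = 0.113979
Prior × likelihood for each component:
  π_1·f_1 = 0.43 × 0.00446744 = 0.001921
  π_2·f_2 = 0.26 × 0.0260286 = 0.00676744
  π_3·f_3 = 0.31 × 0.113979 = 0.0353336
Marginal: 0.001921 + 0.00676744 + 0.0353336 = 0.044022
Responsibility of Mode 2: 0.00676744 / 0.044022 ≈ 0.1537

0.1537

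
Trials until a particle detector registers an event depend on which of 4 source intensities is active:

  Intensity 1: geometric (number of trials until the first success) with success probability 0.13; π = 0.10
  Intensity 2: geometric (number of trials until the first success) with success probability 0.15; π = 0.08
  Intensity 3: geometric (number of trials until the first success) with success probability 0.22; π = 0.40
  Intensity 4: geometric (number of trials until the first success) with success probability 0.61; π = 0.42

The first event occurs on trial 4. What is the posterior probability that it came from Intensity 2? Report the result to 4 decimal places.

The responsibility of component k is π_k f_k(x) divided by Σ_j π_j f_j(x).
Evaluate each component's likelihood at the observed value:
  p_1 = 0.13·(1−0.13)^3 = 0.13·0.658503 = 0.0856054
  p_2 = 0.15·(1−0.15)^3 = 0.15·0.614125 = 0.0921187
  p_3 = 0.22·(1−0.22)^3 = 0.22·0.474552 = 0.104401
  p_4 = 0.61·(1−0.61)^3 = 0.61·0.059319 = 0.0361846
Prior × likelihood for each component:
  π_1·p_1 = 0.10 × 0.0856054 = 0.00856054
  π_2·p_2 = 0.08 × 0.0921187 = 0.0073695
  π_3·p_3 = 0.40 × 0.104401 = 0.0417606
  π_4·p_4 = 0.42 × 0.0361846 = 0.0151975
Denominator: 0.00856054 + 0.0073695 + 0.0417606 + 0.0151975 = 0.0728881
Responsibility of Intensity 2: 0.0073695 / 0.0728881 ≈ 0.1011

0.1011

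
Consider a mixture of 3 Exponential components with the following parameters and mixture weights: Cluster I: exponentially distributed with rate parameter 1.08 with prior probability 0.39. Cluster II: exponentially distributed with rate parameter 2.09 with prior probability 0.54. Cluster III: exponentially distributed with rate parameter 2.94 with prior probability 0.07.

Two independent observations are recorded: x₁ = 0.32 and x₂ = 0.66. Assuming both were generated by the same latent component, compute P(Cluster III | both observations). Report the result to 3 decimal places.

0.068

P(component k | x) = P(Z=k)·f_k(x) / marginal(x), where marginal(x) = Σ_j P(Z=j)·f_j(x).
Since both observations come from the same component, the likelihood for component k is f_k(x₁)·f_k(x₂).
  p_I = [1.08·e^(−1.08·0.32) = 1.08·e^(−0.3456) = 0.764419] × [0.529491] = 0.404753
  p_II = [2.09·e^(−2.09·0.32) = 2.09·e^(−0.6688) = 1.07076] × [0.526115] = 0.56334
  p_III = [2.94·e^(−2.94·0.32) = 2.94·e^(−0.9408) = 1.14753] × [0.422321] = 0.484625
Weight by the priors:
  P(Z=I)·p_I = 0.39 × 0.404753 = 0.157854
  P(Z=II)·p_II = 0.54 × 0.56334 = 0.304204
  P(Z=III)·p_III = 0.07 × 0.484625 = 0.0339237
Normaliser: 0.157854 + 0.304204 + 0.0339237 = 0.495981
P(Cluster III | x₁,x₂) ≈ 0.068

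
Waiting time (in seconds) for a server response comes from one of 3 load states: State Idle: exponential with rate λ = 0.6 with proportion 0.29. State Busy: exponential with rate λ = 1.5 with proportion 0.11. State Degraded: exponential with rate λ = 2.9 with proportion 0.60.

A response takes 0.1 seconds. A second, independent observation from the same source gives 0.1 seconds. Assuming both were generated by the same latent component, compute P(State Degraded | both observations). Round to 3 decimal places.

0.911

Apply Bayes' rule: the posterior for each component is proportional to its prior times its likelihood at x.
Since both observations come from the same component, the likelihood for component k is f_k(x₁)·f_k(x₂).
  f_Idle = [0.565059] × [0.565059] = 0.319291
  f_Busy = [1.29106] × [1.29106] = 1.66684
  f_Degraded = [2.16996] × [2.16996] = 4.70875
Unnormalised posteriors:
  P(Z=Idle)·f_Idle = 0.29 × 0.319291 = 0.0925945
  P(Z=Busy)·f_Busy = 0.11 × 1.66684 = 0.183353
  P(Z=Degraded)·f_Degraded = 0.60 × 4.70875 = 2.82525
Denominator: 0.0925945 + 0.183353 + 2.82525 = 3.10119
P(State Degraded | x) = 2.82525 / 3.10119 ≈ 0.911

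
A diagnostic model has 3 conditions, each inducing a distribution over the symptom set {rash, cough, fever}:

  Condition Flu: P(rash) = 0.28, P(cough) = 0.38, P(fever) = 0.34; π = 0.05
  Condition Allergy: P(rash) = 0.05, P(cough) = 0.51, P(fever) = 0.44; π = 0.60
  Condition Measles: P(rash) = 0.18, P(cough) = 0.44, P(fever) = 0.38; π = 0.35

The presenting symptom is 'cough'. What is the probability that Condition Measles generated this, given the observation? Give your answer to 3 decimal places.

0.322

P(component k | x) = π_k·f_k(x) / marginal(x), where marginal(x) = Σ_j π_j·f_j(x).
Component likelihoods at x = 'cough':
  f_Flu = P(cough | comp) = 0.38
  f_Allergy = P(cough | comp) = 0.51
  f_Measles = P(cough | comp) = 0.44
Unnormalised posteriors:
  π_Flu·f_Flu = 0.05 × 0.38 = 0.019
  π_Allergy·f_Allergy = 0.60 × 0.51 = 0.306
  π_Measles·f_Measles = 0.35 × 0.44 = 0.154
Evidence: 0.019 + 0.306 + 0.154 = 0.479
P(Condition Measles | x) = 0.154 / 0.479 ≈ 0.322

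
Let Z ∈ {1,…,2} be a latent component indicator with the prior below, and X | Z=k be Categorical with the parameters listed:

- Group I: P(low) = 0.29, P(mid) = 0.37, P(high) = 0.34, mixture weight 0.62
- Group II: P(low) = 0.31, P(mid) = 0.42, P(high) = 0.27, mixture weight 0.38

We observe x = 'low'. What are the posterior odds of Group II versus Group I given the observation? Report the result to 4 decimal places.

Since P(k|x) ∝ π_k f_k(x), the posterior odds are π_i f_i(x) / (π_j f_j(x)).
Evaluate each component's likelihood at the observed value:
  p_I = P(low | comp) = 0.29
  p_II = P(low | comp) = 0.31
0.1178 / 0.1798 ≈ 0.6552

0.6552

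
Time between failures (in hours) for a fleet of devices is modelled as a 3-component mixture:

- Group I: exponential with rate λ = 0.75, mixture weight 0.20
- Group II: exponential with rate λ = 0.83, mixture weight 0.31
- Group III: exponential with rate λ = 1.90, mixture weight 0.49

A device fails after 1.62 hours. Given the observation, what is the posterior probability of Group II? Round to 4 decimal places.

0.4342

By Bayes' theorem, P(k | x) = π_k f_k(x) / Σ_j π_j f_j(x).
Evaluate each component's likelihood at the observed value:
  p_I = 0.75·e^(−0.75·1.62) = 0.75·e^(−1.2150) = 0.222533
  p_II = 0.83·e^(−0.83·1.62) = 0.83·e^(−1.3446) = 0.216334
  p_III = 1.90·e^(−1.90·1.62) = 1.90·e^(−3.0780) = 0.0874974
Weight by the priors:
  π_I·p_I = 0.20 × 0.222533 = 0.0445065
  π_II·p_II = 0.31 × 0.216334 = 0.0670637
  π_III·p_III = 0.49 × 0.0874974 = 0.0428737
Marginal: 0.0445065 + 0.0670637 + 0.0428737 = 0.154444
So the posterior for Group II is 0.0670637 / 0.154444 ≈ 0.4342.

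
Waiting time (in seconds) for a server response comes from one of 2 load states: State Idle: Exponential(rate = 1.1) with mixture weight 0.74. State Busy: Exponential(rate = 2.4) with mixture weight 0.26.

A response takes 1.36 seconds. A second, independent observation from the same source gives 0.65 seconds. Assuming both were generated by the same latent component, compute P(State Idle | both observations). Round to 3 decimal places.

Apply Bayes' rule: the posterior for each component is proportional to its prior times its likelihood at x.
Since both observations come from the same component, the likelihood for component k is f_k(x₁)·f_k(x₂).
  p_Idle = [1.1·e^(−1.1·1.36) = 1.1·e^(−1.4960) = 0.246427] × [0.538111] = 0.132605
  p_Busy = [2.4·e^(−2.4·1.36) = 2.4·e^(−3.2640) = 0.0917644] × [0.504327] = 0.0462792
Multiply by the mixture weights:
  w_Idle·p_Idle = 0.74 × 0.132605 = 0.0981278
  w_Busy·p_Busy = 0.26 × 0.0462792 = 0.0120326
Normaliser: 0.0981278 + 0.0120326 = 0.11016
So the posterior for State Idle is 0.0981278 / 0.11016 ≈ 0.891.

0.891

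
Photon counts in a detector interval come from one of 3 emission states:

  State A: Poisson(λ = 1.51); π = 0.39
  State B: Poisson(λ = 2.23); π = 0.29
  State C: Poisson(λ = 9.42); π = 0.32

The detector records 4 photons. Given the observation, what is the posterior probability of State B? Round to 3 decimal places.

0.542

Apply Bayes' rule: the posterior for each component is proportional to its prior times its likelihood at x.
Component likelihoods at x = 4 photons:
  f_A = e^(−1.51)·1.51^4/4! = 0.0478533
  f_B = e^(−2.23)·2.23^4/4! = 0.110798
  f_C = e^(−9.42)·9.42^4/4! = 0.0266035
Weight by the priors:
  π_A·f_A = 0.39 × 0.0478533 = 0.0186628
  π_B·f_B = 0.29 × 0.110798 = 0.0321314
  π_C·f_C = 0.32 × 0.0266035 = 0.00851311
Marginal: 0.0186628 + 0.0321314 + 0.00851311 = 0.0593073
P(State B | 4 photons) ≈ 0.542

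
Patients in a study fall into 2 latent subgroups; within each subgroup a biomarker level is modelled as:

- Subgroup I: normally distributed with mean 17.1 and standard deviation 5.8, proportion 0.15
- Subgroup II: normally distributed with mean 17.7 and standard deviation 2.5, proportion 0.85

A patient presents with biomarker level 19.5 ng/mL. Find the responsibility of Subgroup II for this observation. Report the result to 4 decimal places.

0.9170

Apply Bayes' rule: the posterior for each component is proportional to its prior times its likelihood at x.
Normal densities:
  L_I = 0.0631395
  L_II = 0.123141
Weight by the priors:
  π_I·L_I = 0.15 × 0.0631395 = 0.00947092
  π_II·L_II = 0.85 × 0.123141 = 0.104669
Evidence: 0.00947092 + 0.104669 = 0.11414
P(Subgroup II | 19.5 ng/mL) = 0.104669 / 0.11414 ≈ 0.9170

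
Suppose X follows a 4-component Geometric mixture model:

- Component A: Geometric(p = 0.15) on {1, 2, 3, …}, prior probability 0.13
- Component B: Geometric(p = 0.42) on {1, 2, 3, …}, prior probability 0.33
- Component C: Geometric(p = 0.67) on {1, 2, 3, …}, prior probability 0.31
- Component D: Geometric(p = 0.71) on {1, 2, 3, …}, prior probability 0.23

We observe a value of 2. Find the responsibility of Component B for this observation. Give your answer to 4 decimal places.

0.3777

The responsibility of component k is P(Z=k) f_k(x) divided by Σ_j P(Z=j) f_j(x).
Evaluate each component's likelihood at the observed value:
  p_A = 0.15·(1−0.15)^1 = 0.15·0.85 = 0.1275
  p_B = 0.42·(1−0.42)^1 = 0.42·0.58 = 0.2436
  p_C = 0.67·(1−0.67)^1 = 0.67·0.33 = 0.2211
  p_D = 0.71·(1−0.71)^1 = 0.71·0.29 = 0.2059
Unnormalised posteriors:
  P(Z=A)·p_A = 0.13 × 0.1275 = 0.016575
  P(Z=B)·p_B = 0.33 × 0.2436 = 0.080388
  P(Z=C)·p_C = 0.31 × 0.2211 = 0.068541
  P(Z=D)·p_D = 0.23 × 0.2059 = 0.047357
Sum: 0.016575 + 0.080388 + 0.068541 + 0.047357 = 0.212861
P(Component B | x) ≈ 0.3777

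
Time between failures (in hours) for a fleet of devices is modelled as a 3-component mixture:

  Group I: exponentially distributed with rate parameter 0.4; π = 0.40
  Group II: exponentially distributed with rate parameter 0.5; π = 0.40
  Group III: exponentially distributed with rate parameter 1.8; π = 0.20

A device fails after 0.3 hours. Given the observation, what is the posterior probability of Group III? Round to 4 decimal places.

By Bayes' theorem, P(k | x) = P(Z=k) f_k(x) / Σ_j P(Z=j) f_j(x).
Component likelihoods at x = 0.3 hours:
  f_I = 0.354768
  f_II = 0.430354
  f_III = 1.04895
Multiply by the mixture weights:
  P(Z=I)·f_I = 0.40 × 0.354768 = 0.141907
  P(Z=II)·f_II = 0.40 × 0.430354 = 0.172142
  P(Z=III)·f_III = 0.20 × 1.04895 = 0.209789
Evidence: 0.141907 + 0.172142 + 0.209789 = 0.523838
P(Group III | 0.3 hours) = 0.209789 / 0.523838 ≈ 0.4005

0.4005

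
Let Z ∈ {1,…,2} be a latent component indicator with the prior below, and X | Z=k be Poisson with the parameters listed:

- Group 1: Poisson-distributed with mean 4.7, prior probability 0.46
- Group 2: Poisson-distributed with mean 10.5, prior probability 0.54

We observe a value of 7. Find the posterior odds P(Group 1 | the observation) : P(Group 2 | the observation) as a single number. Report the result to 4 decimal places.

The posterior odds equal the prior odds times the likelihood ratio: (w_i/w_j)·(f_i(x)/f_j(x)).
Poisson probabilities:
  L_1 = e^(−4.7)·4.7^7/7! = 0.0914261
  L_2 = e^(−10.5)·10.5^7/7! = 0.0768781
0.042056 / 0.0415142 ≈ 1.0131

1.0131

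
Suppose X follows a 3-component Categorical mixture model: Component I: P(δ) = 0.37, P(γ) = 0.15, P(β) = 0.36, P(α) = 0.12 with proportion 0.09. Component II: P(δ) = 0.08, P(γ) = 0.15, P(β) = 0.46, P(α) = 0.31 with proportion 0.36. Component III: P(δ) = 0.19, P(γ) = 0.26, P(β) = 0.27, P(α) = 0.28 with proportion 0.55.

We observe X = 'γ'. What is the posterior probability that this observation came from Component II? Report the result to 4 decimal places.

By Bayes' theorem, P(k | x) = P(Z=k) f_k(x) / Σ_j P(Z=j) f_j(x).
Component likelihoods at x = 'γ':
  p_I = P(γ | comp) = 0.15
  p_II = P(γ | comp) = 0.15
  p_III = P(γ | comp) = 0.26
Prior × likelihood for each component:
  P(Z=I)·p_I = 0.09 × 0.15 = 0.0135
  P(Z=II)·p_II = 0.36 × 0.15 = 0.054
  P(Z=III)·p_III = 0.55 × 0.26 = 0.143
Evidence: 0.0135 + 0.054 + 0.143 = 0.2105
So the posterior for Component II is 0.054 / 0.2105 ≈ 0.2565.

0.2565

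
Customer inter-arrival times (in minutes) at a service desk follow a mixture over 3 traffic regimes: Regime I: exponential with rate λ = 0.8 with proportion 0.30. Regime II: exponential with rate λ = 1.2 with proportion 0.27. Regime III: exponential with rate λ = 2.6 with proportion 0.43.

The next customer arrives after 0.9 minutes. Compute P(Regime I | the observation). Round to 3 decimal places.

0.349

P(component k | x) = w_k·f_k(x) / marginal(x), where marginal(x) = Σ_j w_j·f_j(x).
Exponential densities:
  f_I = 0.8·e^(−0.8·0.9) = 0.8·e^(−0.7200) = 0.389402
  f_II = 1.2·e^(−1.2·0.9) = 1.2·e^(−1.0800) = 0.407515
  f_III = 2.6·e^(−2.6·0.9) = 2.6·e^(−2.3400) = 0.250452
Unnormalised posteriors:
  w_I·f_I = 0.30 × 0.389402 = 0.116821
  w_II·f_II = 0.27 × 0.407515 = 0.110029
  w_III·f_III = 0.43 × 0.250452 = 0.107694
Sum: 0.116821 + 0.110029 + 0.107694 = 0.334544
P(Regime I | x) = 0.116821 / 0.334544 ≈ 0.349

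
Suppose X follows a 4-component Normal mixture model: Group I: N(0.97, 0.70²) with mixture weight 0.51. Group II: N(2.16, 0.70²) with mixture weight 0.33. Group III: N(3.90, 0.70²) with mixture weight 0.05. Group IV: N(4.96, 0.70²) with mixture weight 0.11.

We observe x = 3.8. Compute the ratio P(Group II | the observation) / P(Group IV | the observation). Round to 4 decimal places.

0.7612

The posterior odds equal the prior odds times the likelihood ratio: (P(Z=i)/P(Z=j))·(f_i(x)/f_j(x)).
Evaluate each component's likelihood at the observed value:
  f_I = 0.000160919
  f_II = 0.0366349
  f_III = 0.564132
  f_IV = 0.144377
0.0120895 / 0.0158815 ≈ 0.7612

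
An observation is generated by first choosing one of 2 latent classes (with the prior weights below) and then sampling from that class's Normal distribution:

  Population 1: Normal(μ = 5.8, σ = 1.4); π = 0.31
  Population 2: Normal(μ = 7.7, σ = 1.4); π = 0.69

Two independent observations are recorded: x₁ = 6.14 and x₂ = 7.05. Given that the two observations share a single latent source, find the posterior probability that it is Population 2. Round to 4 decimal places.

0.6224

Apply Bayes' rule: the posterior for each component is proportional to its prior times its likelihood at x.
Since both observations come from the same component, the likelihood for component k is f_k(x₁)·f_k(x₂).
  p_1 = [0.276678] × [0.191282] = 0.0529235
  p_2 = [0.153167] × [0.255843] = 0.0391867
Unnormalised posteriors:
  P(Z=1)·p_1 = 0.31 × 0.0529235 = 0.0164063
  P(Z=2)·p_2 = 0.69 × 0.0391867 = 0.0270388
Marginal: 0.0164063 + 0.0270388 = 0.0434451
P(Population 2 | x₁,x₂) = 0.0270388 / 0.0434451 ≈ 0.6224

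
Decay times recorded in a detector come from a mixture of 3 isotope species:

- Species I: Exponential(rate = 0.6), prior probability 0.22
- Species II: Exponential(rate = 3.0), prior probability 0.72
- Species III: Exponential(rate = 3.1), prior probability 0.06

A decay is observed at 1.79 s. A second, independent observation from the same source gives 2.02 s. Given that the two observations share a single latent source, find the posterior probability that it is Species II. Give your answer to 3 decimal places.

By Bayes' theorem, P(k | x) = P(Z=k) f_k(x) / Σ_j P(Z=j) f_j(x).
Since both observations come from the same component, the likelihood for component k is f_k(x₁)·f_k(x₂).
  f_I = [0.6·e^(−0.6·1.79) = 0.6·e^(−1.0740) = 0.204984] × [0.178561] = 0.036602
  f_II = [3.0·e^(−3.0·1.79) = 3.0·e^(−5.3700) = 0.0139624] × [0.0070032] = 9.77815e-05
  f_III = [3.1·e^(−3.1·1.79) = 3.1·e^(−5.5490) = 0.0120632] × [0.00591302] = 7.13298e-05
Prior × likelihood for each component:
  P(Z=I)·f_I = 0.22 × 0.036602 = 0.00805245
  P(Z=II)·f_II = 0.72 × 9.77815e-05 = 7.04027e-05
  P(Z=III)·f_III = 0.06 × 7.13298e-05 = 4.27979e-06
Normaliser: 0.00805245 + 7.04027e-05 + 4.27979e-06 = 0.00812713
P(Species II | data) = 7.04027e-05 / 0.00812713 ≈ 0.009

0.009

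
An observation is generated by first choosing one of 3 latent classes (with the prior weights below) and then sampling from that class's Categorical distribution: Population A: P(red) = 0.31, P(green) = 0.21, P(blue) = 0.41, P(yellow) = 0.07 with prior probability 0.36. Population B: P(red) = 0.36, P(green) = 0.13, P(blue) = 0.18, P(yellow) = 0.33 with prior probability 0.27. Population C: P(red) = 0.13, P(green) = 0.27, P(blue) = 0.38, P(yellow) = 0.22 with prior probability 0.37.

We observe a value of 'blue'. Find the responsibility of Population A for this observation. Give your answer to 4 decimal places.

P(component k | x) = w_k·f_k(x) / marginal(x), where marginal(x) = Σ_j w_j·f_j(x).
Component likelihoods at x = 'blue':
  p_A = 0.41
  p_B = 0.18
  p_C = 0.38
Unnormalised posteriors:
  w_A·p_A = 0.36 × 0.41 = 0.1476
  w_B·p_B = 0.27 × 0.18 = 0.0486
  w_C·p_C = 0.37 × 0.38 = 0.1406
Evidence: 0.1476 + 0.0486 + 0.1406 = 0.3368
So the posterior for Population A is 0.1476 / 0.3368 ≈ 0.4382.

0.4382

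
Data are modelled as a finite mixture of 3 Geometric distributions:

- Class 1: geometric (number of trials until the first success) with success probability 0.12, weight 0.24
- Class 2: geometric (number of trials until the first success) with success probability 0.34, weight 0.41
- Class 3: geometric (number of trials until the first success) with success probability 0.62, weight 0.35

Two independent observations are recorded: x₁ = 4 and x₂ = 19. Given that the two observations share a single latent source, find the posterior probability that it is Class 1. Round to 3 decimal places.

Apply Bayes' rule: the posterior for each component is proportional to its prior times its likelihood at x.
Since both observations come from the same component, the likelihood for component k is f_k(x₁)·f_k(x₂).
  f_1 = [0.12·(1−0.12)^3 = 0.12·0.681472 = 0.0817766] × [0.012019] = 0.000982876
  f_2 = [0.34·(1−0.34)^3 = 0.34·0.287496 = 0.0977486] × [0.000191986] = 1.87664e-05
  f_3 = [0.62·(1−0.62)^3 = 0.62·0.054872 = 0.0340206] × [1.69237e-08] = 5.75757e-10
Multiply by the mixture weights:
  π_1·f_1 = 0.24 × 0.000982876 = 0.00023589
  π_2·f_2 = 0.41 × 1.87664e-05 = 7.69422e-06
  π_3·f_3 = 0.35 × 5.75757e-10 = 2.01515e-10
Denominator: 0.00023589 + 7.69422e-06 + 2.01515e-10 = 0.000243585
Responsibility of Class 1: 0.00023589 / 0.000243585 ≈ 0.968

0.968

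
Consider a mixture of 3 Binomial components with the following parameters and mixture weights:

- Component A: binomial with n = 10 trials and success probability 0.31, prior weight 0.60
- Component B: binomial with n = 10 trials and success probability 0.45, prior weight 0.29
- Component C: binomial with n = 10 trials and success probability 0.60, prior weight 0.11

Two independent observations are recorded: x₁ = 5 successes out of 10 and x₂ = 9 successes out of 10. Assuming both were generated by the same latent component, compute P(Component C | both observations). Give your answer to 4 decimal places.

0.7511

By Bayes' theorem, P(k | x) = w_k f_k(x) / Σ_j w_j f_j(x).
Since both observations come from the same component, the likelihood for component k is f_k(x₁)·f_k(x₂).
  p_A = [0.112838] × [0.000182433] = 2.05854e-05
  p_B = [0.234033] × [0.00416174] = 0.000973984
  p_C = [0.200658] × [0.0403108] = 0.00808869
Unnormalised posteriors:
  w_A·p_A = 0.60 × 2.05854e-05 = 1.23512e-05
  w_B·p_B = 0.29 × 0.000973984 = 0.000282455
  w_C·p_C = 0.11 × 0.00808869 = 0.000889755
Evidence: 1.23512e-05 + 0.000282455 + 0.000889755 = 0.00118456
P(Component C | x₁, x₂) ≈ 0.7511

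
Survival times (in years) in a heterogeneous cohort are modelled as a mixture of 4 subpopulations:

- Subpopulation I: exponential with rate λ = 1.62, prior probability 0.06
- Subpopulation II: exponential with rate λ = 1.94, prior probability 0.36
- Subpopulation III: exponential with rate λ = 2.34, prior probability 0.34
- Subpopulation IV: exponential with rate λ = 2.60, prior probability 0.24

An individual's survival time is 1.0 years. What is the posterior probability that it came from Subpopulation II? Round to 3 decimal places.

0.414

Posterior ∝ prior × likelihood, so P(k | x) ∝ π_k f_k(x); normalise over all components.
Exponential densities:
  p_I = 0.320596
  p_II = 0.278786
  p_III = 0.225407
  p_IV = 0.193111
Multiply by the mixture weights:
  π_I·p_I = 0.06 × 0.320596 = 0.0192358
  π_II·p_II = 0.36 × 0.278786 = 0.100363
  π_III·p_III = 0.34 × 0.225407 = 0.0766383
  π_IV·p_IV = 0.24 × 0.193111 = 0.0463467
Marginal: 0.0192358 + 0.100363 + 0.0766383 + 0.0463467 = 0.242584
P(Subpopulation II | x) = 0.100363 / 0.242584 ≈ 0.414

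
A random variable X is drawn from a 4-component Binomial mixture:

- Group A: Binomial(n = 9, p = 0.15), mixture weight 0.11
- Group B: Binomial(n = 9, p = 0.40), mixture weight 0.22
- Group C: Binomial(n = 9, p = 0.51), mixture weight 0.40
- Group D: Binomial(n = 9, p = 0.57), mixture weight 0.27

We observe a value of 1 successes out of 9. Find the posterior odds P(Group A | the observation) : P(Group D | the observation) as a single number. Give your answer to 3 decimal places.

Since P(k|x) ∝ π_k f_k(x), the posterior odds are π_i f_i(x) / (π_j f_j(x)).
Binomial probabilities:
  p_A = C(9,1)·0.15^1·0.85^8 = 9·0.15·0.272491 = 0.367862
  p_B = C(9,1)·0.40^1·0.60^8 = 9·0.4·0.0167962 = 0.0604662
  p_C = C(9,1)·0.51^1·0.49^8 = 9·0.51·0.00332329 = 0.0152539
  p_D = C(9,1)·0.57^1·0.43^8 = 9·0.57·0.00116882 = 0.00599605
Odds = (0.11/0.27) × (0.367862/0.00599605) = 0.407407 × 61.3508 ≈ 24.995

24.995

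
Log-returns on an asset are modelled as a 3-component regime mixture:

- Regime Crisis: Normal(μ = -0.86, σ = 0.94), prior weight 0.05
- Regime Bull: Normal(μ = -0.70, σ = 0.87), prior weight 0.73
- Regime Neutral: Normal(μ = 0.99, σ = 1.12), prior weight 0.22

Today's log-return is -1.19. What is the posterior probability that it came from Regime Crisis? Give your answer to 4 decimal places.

P(component k | x) = π_k·f_k(x) / marginal(x), where marginal(x) = Σ_j π_j·f_j(x).
Normal densities:
  p_Crisis = (1/(0.94·√(2π)))·exp(−(-1.19−-0.86)²/(2·0.94²)) = 0.424407·exp(-0.06162) = 0.399043
  p_Bull = (1/(0.87·√(2π)))·exp(−(-1.19−-0.70)²/(2·0.87²)) = 0.458554·exp(-0.15861) = 0.391299
  p_Neutral = (1/(1.12·√(2π)))·exp(−(-1.19−0.99)²/(2·1.12²)) = 0.356198·exp(-1.89429) = 0.0535811
Weight by the priors:
  π_Crisis·p_Crisis = 0.05 × 0.399043 = 0.0199522
  π_Bull·p_Bull = 0.73 × 0.391299 = 0.285648
  π_Neutral·p_Neutral = 0.22 × 0.0535811 = 0.0117878
Evidence: 0.0199522 + 0.285648 + 0.0117878 = 0.317388
P(Regime Crisis | x) ≈ 0.0629

0.0629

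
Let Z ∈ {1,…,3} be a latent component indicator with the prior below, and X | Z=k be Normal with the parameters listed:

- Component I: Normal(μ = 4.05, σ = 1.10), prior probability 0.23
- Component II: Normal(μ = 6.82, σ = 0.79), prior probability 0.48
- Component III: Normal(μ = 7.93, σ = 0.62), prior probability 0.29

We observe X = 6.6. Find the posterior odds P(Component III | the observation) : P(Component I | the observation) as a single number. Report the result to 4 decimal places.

3.2913

Posterior odds = (π_i f_i(x)) / (π_j f_j(x)); the normalising sum cancels.
Evaluate each component's likelihood at the observed value:
  L_I = 0.0246931
  L_II = 0.485784
  L_III = 0.0644567
Posterior odds = (π_III·L_III) / (π_I·L_I) = (0.29·0.0644567) / (0.23·0.0246931) = 0.0186925 / 0.00567941 ≈ 3.2913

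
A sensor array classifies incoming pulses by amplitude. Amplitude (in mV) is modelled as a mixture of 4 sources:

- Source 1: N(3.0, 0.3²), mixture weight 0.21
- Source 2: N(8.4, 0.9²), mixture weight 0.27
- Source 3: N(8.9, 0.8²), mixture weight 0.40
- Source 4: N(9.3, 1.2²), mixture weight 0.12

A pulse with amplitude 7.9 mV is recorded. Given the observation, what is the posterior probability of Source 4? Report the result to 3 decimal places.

0.094

By Bayes' theorem, P(k | x) = P(Z=k) f_k(x) / Σ_j P(Z=j) f_j(x).
Evaluate each component's likelihood at the observed value:
  L_1 = (1/(0.3·√(2π)))·exp(−(7.9−3.0)²/(2·0.3²)) = 1.329808·exp(-133.38889) = 1.56218e-58
  L_2 = (1/(0.9·√(2π)))·exp(−(7.9−8.4)²/(2·0.9²)) = 0.443269·exp(-0.15432) = 0.37988
  L_3 = (1/(0.8·√(2π)))·exp(−(7.9−8.9)²/(2·0.8²)) = 0.498678·exp(-0.78125) = 0.228311
  L_4 = (1/(1.2·√(2π)))·exp(−(7.9−9.3)²/(2·1.2²)) = 0.332452·exp(-0.68056) = 0.168332
Prior × likelihood for each component:
  P(Z=1)·L_1 = 0.21 × 1.56218e-58 = 3.28057e-59
  P(Z=2)·L_2 = 0.27 × 0.37988 = 0.102568
  P(Z=3)·L_3 = 0.40 × 0.228311 = 0.0913245
  P(Z=4)·L_4 = 0.12 × 0.168332 = 0.0201999
Normaliser: 3.28057e-59 + 0.102568 + 0.0913245 + 0.0201999 = 0.214092
Responsibility of Source 4: 0.0201999 / 0.214092 ≈ 0.094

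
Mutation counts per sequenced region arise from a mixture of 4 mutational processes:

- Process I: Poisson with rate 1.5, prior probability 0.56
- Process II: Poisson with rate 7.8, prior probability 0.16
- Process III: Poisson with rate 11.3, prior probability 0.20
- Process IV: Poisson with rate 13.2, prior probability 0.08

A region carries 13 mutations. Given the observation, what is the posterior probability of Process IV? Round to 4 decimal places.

0.2710

P(component k | x) = π_k·f_k(x) / marginal(x), where marginal(x) = Σ_j π_j·f_j(x).
Component likelihoods at x = 13 mutations:
  f_I = e^(−1.5)·1.5^13/13! = 6.97372e-09
  f_II = e^(−7.8)·7.8^13/13! = 0.0260287
  f_III = e^(−11.3)·11.3^13/13! = 0.0973222
  f_IV = e^(−13.2)·13.2^13/13! = 0.109773
Weight by the priors:
  π_I·f_I = 0.56 × 6.97372e-09 = 3.90528e-09
  π_II·f_II = 0.16 × 0.0260287 = 0.00416459
  π_III·f_III = 0.20 × 0.0973222 = 0.0194644
  π_IV·f_IV = 0.08 × 0.109773 = 0.0087818
Denominator: 3.90528e-09 + 0.00416459 + 0.0194644 + 0.0087818 = 0.0324108
So the posterior for Process IV is 0.0087818 / 0.0324108 ≈ 0.2710.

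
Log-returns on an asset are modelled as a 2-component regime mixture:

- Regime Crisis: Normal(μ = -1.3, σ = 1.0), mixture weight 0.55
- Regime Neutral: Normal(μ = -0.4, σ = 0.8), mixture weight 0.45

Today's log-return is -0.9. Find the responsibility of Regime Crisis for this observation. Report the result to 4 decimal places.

0.5232

P(component k | x) = π_k·f_k(x) / marginal(x), where marginal(x) = Σ_j π_j·f_j(x).
Component likelihoods at x = -0.9:
  L_Crisis = (1/(1.0·√(2π)))·exp(−(-0.9−-1.3)²/(2·1.0²)) = 0.398942·exp(-0.08000) = 0.36827
  L_Neutral = (1/(0.8·√(2π)))·exp(−(-0.9−-0.4)²/(2·0.8²)) = 0.498678·exp(-0.19531) = 0.410201
Weight by the priors:
  π_Crisis·L_Crisis = 0.55 × 0.36827 = 0.202549
  π_Neutral·L_Neutral = 0.45 × 0.410201 = 0.184591
Denominator: 0.202549 + 0.184591 = 0.387139
P(Regime Crisis | x) = 0.202549 / 0.387139 ≈ 0.5232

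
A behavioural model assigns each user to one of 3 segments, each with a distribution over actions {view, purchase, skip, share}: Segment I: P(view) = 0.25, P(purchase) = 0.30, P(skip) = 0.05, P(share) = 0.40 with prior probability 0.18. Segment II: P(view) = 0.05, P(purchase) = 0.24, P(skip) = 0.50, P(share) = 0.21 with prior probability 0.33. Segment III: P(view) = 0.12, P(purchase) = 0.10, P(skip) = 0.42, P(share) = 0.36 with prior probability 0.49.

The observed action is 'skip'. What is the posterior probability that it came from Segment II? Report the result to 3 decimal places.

Apply Bayes' rule: the posterior for each component is proportional to its prior times its likelihood at x.
Categorical probabilities:
  p_I = 0.05
  p_II = 0.5
  p_III = 0.42
Multiply by the mixture weights:
  P(Z=I)·p_I = 0.18 × 0.05 = 0.009
  P(Z=II)·p_II = 0.33 × 0.5 = 0.165
  P(Z=III)·p_III = 0.49 × 0.42 = 0.2058
Denominator: 0.009 + 0.165 + 0.2058 = 0.3798
P(Segment II | x) ≈ 0.434

0.434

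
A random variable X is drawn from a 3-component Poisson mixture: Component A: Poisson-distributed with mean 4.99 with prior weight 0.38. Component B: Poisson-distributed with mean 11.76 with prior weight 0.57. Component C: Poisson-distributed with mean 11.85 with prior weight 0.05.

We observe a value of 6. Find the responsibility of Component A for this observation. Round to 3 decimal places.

0.758

By Bayes' theorem, P(k | x) = π_k f_k(x) / Σ_j π_j f_j(x).
Poisson probabilities:
  L_A = e^(−4.99)·4.99^6/6! = 0.145929
  L_B = e^(−11.76)·11.76^6/6! = 0.0286951
  L_C = e^(−11.85)·11.85^6/6! = 0.0274529
Weight by the priors:
  π_A·L_A = 0.38 × 0.145929 = 0.055453
  π_B·L_B = 0.57 × 0.0286951 = 0.0163562
  π_C·L_C = 0.05 × 0.0274529 = 0.00137264
Evidence: 0.055453 + 0.0163562 + 0.00137264 = 0.0731819
P(Component A | 6) = 0.055453 / 0.0731819 ≈ 0.758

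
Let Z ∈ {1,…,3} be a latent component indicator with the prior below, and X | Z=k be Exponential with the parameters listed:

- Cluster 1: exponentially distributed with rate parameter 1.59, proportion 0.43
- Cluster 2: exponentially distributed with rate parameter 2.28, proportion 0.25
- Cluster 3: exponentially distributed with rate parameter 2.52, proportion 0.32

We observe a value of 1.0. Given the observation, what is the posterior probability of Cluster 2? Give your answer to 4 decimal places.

0.2220

The responsibility of component k is π_k f_k(x) divided by Σ_j π_j f_j(x).
Evaluate each component's likelihood at the observed value:
  p_1 = 0.324242
  p_2 = 0.233208
  p_3 = 0.202758
Unnormalised posteriors:
  π_1·p_1 = 0.43 × 0.324242 = 0.139424
  π_2·p_2 = 0.25 × 0.233208 = 0.058302
  π_3·p_3 = 0.32 × 0.202758 = 0.0648826
Denominator: 0.139424 + 0.058302 + 0.0648826 = 0.262609
P(Cluster 2 | the observation) ≈ 0.2220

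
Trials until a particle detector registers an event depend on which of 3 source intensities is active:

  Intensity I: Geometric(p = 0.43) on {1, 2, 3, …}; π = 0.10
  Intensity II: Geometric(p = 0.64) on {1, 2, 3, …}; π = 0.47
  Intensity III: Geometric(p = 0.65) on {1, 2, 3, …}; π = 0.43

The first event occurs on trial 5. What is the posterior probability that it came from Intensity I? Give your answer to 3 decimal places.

0.329

Apply Bayes' rule: the posterior for each component is proportional to its prior times its likelihood at x.
Component likelihoods at x = 5:
  L_I = 0.0453908
  L_II = 0.0107495
  L_III = 0.00975406
Prior × likelihood for each component:
  w_I·L_I = 0.10 × 0.0453908 = 0.00453908
  w_II·L_II = 0.47 × 0.0107495 = 0.00505228
  w_III·L_III = 0.43 × 0.00975406 = 0.00419425
Marginal: 0.00453908 + 0.00505228 + 0.00419425 = 0.0137856
So the posterior for Intensity I is 0.00453908 / 0.0137856 ≈ 0.329.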